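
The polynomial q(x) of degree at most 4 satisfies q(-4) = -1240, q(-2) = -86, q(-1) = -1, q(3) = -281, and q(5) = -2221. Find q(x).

q(x) = -4x^4 + 3x^3 - 3x^2 - 5x + 4

Write q(x) = ax^4 + bx^3 + cx^2 + dx + e. Substituting each data point gives a linear system:
  256a - 64b + 16c - 4d + e = -1240
  16a - 8b + 4c - 2d + e = -86
  a - b + c - d + e = -1
  81a + 27b + 9c + 3d + e = -281
  625a + 125b + 25c + 5d + e = -2221
Solving the system yields a = -4, b = 3, c = -3, d = -5, e = 4.
So q(x) = -4x^4 + 3x^3 - 3x^2 - 5x + 4.
Check: q(-2) = -86. ✓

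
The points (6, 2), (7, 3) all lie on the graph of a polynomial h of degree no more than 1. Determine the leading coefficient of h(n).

1

Write h(n) = an + b. Substituting each data point gives a linear system:
  6a + b = 2
  7a + b = 3
Solving the system yields a = 1, b = -4.
So h(n) = n - 4.
The leading coefficient is 1.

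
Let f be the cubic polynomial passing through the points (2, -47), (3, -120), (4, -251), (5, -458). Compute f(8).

-1715

Using the Lagrange interpolation formula with nodes 2, 3, 4, 5:
  L_0(x) = (x - 3)(x - 4)(x - 5) / -6
  L_1(x) = (x - 2)(x - 4)(x - 5) / 2
  L_2(x) = (x - 2)(x - 3)(x - 5) / -2
  L_3(x) = (x - 2)(x - 3)(x - 4) / 6
Then f(x) = -47·L_0(x) - 120·L_1(x) - 251·L_2(x) - 458·L_3(x).
Expanding and collecting terms gives f(x) = -3x³ - 2x² - 6x - 3.
Evaluating at x = 8: f(8) = -1715.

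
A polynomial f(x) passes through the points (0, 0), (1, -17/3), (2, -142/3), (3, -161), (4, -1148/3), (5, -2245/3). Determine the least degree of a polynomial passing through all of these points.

Forward differences of the values at x = 0, 1, 2, 3, 4, 5:
  f  : 0  -17/3  -142/3  -161  -1148/3  -2245/3
  Δ  : -17/3  -125/3  -341/3  -665/3  -1097/3
  Δ^2: -36  -72  -108  -144
  Δ^3: -36  -36  -36
  Δ^4: 0  0
  Δ^5: 0
The third differences are constant (-36) and nonzero, while all higher differences vanish, so the minimal degree is 3.

3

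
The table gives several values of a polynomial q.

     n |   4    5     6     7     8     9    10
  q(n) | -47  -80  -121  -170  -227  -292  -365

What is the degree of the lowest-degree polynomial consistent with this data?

2

Forward differences of the values at n = 4, 5, 6, 7, 8, 9, 10:
  q  : -47  -80  -121  -170  -227  -292  -365
  Δ  : -33  -41  -49  -57  -65  -73
  Δ^2: -8  -8  -8  -8  -8
  Δ^3: 0  0  0  0
  Δ^4: 0  0  0
  Δ^5: 0  0
  Δ^6: 0
The second differences are constant (-8) and nonzero, while all higher differences vanish, so the minimal degree is 2.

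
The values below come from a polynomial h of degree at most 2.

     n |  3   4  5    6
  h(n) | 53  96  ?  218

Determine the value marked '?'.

The 3 known points determine the degree-2 polynomial uniquely.
Write h(n) = an^2 + bn + c. Substituting each data point gives a linear system:
  9a + 3b + c = 53
  16a + 4b + c = 96
  36a + 6b + c = 218
Solving the system yields a = 6, b = 1, c = -4.
So h(n) = 6n^2 + n - 4.
Then h(5) = 151.

151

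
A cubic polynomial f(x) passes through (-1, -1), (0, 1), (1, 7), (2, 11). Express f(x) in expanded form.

f(x) = -x^3 + 2x^2 + 5x + 1

Write f(x) = ax^3 + bx^2 + cx + d. Substituting each data point gives a linear system:
  -a + b - c + d = -1
  d = 1
  a + b + c + d = 7
  8a + 4b + 2c + d = 11
Solving the system yields a = -1, b = 2, c = 5, d = 1.
So f(x) = -x³ + 2x² + 5x + 1.
Check: f(2) = 11. ✓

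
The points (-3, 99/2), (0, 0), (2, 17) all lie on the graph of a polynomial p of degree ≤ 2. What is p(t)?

Write p(t) = at^2 + bt + c. Substituting each data point gives a linear system:
  9a - 3b + c = 99/2
  c = 0
  4a + 2b + c = 17
Solving the system yields a = 5, b = -3/2, c = 0.
So p(t) = 5t² - (3/2)t.
Check: p(-3) = 99/2. ✓

p(t) = 5t^2 - (3/2)t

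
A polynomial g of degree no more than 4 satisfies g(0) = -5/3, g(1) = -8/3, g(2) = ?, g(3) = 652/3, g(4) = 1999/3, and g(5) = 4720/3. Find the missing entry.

The 5 known points determine the degree-4 polynomial uniquely.
Write g(x) = ax^4 + bx^3 + cx^2 + dx + e. Substituting each data point gives a linear system:
  e = -5/3
  a + b + c + d + e = -8/3
  81a + 27b + 9c + 3d + e = 652/3
  256a + 64b + 16c + 4d + e = 1999/3
  625a + 125b + 25c + 5d + e = 4720/3
Solving the system yields a = 2, b = 3, c = -1, d = -5, e = -5/3.
So g(x) = 2x^4 + 3x^3 - x^2 - 5x - 5/3.
Then g(2) = 121/3.

121/3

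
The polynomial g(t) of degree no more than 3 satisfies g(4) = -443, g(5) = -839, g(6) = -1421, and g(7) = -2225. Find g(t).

g(t) = -6t^3 - 3t^2 - 3t + 1

Using the Lagrange interpolation formula with nodes 4, 5, 6, 7:
  L_0(t) = (t - 5)(t - 6)(t - 7) / -6
  L_1(t) = (t - 4)(t - 6)(t - 7) / 2
  L_2(t) = (t - 4)(t - 5)(t - 7) / -2
  L_3(t) = (t - 4)(t - 5)(t - 6) / 6
Then g(t) = -443·L_0(t) - 839·L_1(t) - 1421·L_2(t) - 2225·L_3(t).
Expanding and collecting terms gives g(t) = -6t³ - 3t² - 3t + 1.
Check: g(7) = -2225. ✓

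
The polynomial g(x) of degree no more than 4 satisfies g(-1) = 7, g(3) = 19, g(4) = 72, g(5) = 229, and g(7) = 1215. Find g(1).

Write g(x) = ax^4 + bx^3 + cx^2 + dx + e. Substituting each data point gives a linear system:
  a - b + c - d + e = 7
  81a + 27b + 9c + 3d + e = 19
  256a + 64b + 16c + 4d + e = 72
  625a + 125b + 25c + 5d + e = 229
  2401a + 343b + 49c + 7d + e = 1215
Solving the system yields a = 1, b = -4, c = 3, d = 5, e = 4.
So g(x) = x^4 - 4x^3 + 3x^2 + 5x + 4.
Then g(1) = 9.

9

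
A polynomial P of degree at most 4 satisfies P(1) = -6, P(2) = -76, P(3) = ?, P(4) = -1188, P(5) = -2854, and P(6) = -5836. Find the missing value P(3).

-382

On equispaced nodes a degree-4 polynomial has vanishing fifth forward difference, so
  - P(1) + 5·P(2) - 10·P(3) + 10·P(4) - 5·P(5) + P(6) = 0.
Substituting the known values and solving for P(3):
  -10·P(3) = 3820
  P(3) = -382.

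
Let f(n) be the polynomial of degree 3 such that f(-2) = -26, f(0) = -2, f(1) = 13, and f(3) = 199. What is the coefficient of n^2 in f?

6

Write f(n) = an^3 + bn^2 + cn + d. Substituting each data point gives a linear system:
  -8a + 4b - 2c + d = -26
  d = -2
  a + b + c + d = 13
  27a + 9b + 3c + d = 199
Solving the system yields a = 5, b = 6, c = 4, d = -2.
So f(n) = 5n^3 + 6n^2 + 4n - 2.
The coefficient of n^2 is 6.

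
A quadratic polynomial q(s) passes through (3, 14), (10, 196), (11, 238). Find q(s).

Using the Lagrange interpolation formula with nodes 3, 10, 11:
  L_0(s) = (s - 10)(s - 11) / 56
  L_1(s) = (s - 3)(s - 11) / -7
  L_2(s) = (s - 3)(s - 10) / 8
Then q(s) = 14·L_0(s) + 196·L_1(s) + 238·L_2(s).
Expanding and collecting terms gives q(s) = 2s^2 - 4.
Check: q(3) = 14. ✓

q(s) = 2s^2 - 4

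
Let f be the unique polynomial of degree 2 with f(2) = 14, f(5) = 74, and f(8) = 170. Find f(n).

f(n) = 2n^2 + 6n - 6

Using the Lagrange interpolation formula with nodes 2, 5, 8:
  L_0(n) = (n - 5)(n - 8) / 18
  L_1(n) = (n - 2)(n - 8) / -9
  L_2(n) = (n - 2)(n - 5) / 18
Then f(n) = 14·L_0(n) + 74·L_1(n) + 170·L_2(n).
Expanding and collecting terms gives f(n) = 2n² + 6n - 6.
Check: f(5) = 74. ✓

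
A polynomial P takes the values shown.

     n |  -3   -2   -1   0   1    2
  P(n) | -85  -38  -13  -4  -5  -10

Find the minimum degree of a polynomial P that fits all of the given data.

Forward differences of the values at n = -3, -2, -1, 0, 1, 2:
  P  : -85  -38  -13  -4  -5  -10
  Δ  : 47  25  9  -1  -5
  Δ^2: -22  -16  -10  -4
  Δ^3: 6  6  6
  Δ^4: 0  0
  Δ^5: 0
The third differences are constant (6) and nonzero, while all higher differences vanish, so the minimal degree is 3.

3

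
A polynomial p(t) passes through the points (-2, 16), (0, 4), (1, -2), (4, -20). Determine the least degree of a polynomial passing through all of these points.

1

Divided differences on the nodes -2, 0, 1, 4:
  order 0: 16  4  -2  -20
  order 1: -6  -6  -6
  order 2: 0  0
  order 3: 0
The order-1 divided differences are all -6 (nonzero) and every higher order vanishes, so the data lies on a polynomial of degree exactly 1.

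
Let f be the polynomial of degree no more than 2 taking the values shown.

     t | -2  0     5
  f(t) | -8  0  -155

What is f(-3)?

Using the Lagrange interpolation formula with nodes -2, 0, 5:
  L_0(t) = t(t - 5) / 14
  L_1(t) = (t + 2)(t - 5) / -10
  L_2(t) = (t + 2)t / 35
Then f(t) = -8·L_0(t) + 0·L_1(t) - 155·L_2(t).
Expanding and collecting terms gives f(t) = -5t^2 - 6t.
Evaluating at t = -3: f(-3) = -27.

-27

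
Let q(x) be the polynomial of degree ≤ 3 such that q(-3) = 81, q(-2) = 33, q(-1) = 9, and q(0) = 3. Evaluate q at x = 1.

Forward differences of the values at x = -3, -2, -1, 0:
  q  : 81  33  9  3
  Δ  : -48  -24  -6
  Δ^2: 24  18
  Δ^3: -6
The third differences are constant, confirming degree 3.
Interpolating (Newton forward form) and evaluating at x = 1 gives q(1) = 9.

9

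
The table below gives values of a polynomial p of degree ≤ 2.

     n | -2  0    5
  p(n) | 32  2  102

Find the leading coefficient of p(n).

5

Write p(n) = an^2 + bn + c. Substituting each data point gives a linear system:
  4a - 2b + c = 32
  c = 2
  25a + 5b + c = 102
Solving the system yields a = 5, b = -5, c = 2.
So p(n) = 5n^2 - 5n + 2.
The leading coefficient is 5.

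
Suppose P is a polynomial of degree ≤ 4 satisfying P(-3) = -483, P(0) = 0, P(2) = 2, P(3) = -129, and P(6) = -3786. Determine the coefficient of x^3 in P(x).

6

Write P(x) = ax^4 + bx^3 + cx^2 + dx + e. Substituting each data point gives a linear system:
  81a - 27b + 9c - 3d + e = -483
  e = 0
  16a + 8b + 4c + 2d + e = 2
  81a + 27b + 9c + 3d + e = -129
  1296a + 216b + 36c + 6d + e = -3786
Solving the system yields a = -4, b = 6, c = 2, d = 5, e = 0.
So P(x) = -4x^4 + 6x^3 + 2x^2 + 5x.
The coefficient of x^3 is 6.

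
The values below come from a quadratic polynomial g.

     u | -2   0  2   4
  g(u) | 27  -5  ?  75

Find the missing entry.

11

On equispaced nodes a degree-2 polynomial has vanishing third forward difference, so
  - g(-2) + 3·g(0) - 3·g(2) + g(4) = 0.
Substituting the known values and solving for g(2):
  -3·g(2) = -33
  g(2) = 11.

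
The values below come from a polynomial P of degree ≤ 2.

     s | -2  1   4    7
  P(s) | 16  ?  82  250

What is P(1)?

On equispaced nodes a degree-2 polynomial has vanishing third forward difference, so
  - P(-2) + 3·P(1) - 3·P(4) + P(7) = 0.
Substituting the known values and solving for P(1):
  3·P(1) = 12
  P(1) = 4.

4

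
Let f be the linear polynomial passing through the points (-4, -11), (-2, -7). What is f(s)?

f(s) = 2s - 3

Write f(s) = as + b. Substituting each data point gives a linear system:
  -4a + b = -11
  -2a + b = -7
Solving the system yields a = 2, b = -3.
So f(s) = 2s - 3.
Check: f(-4) = -11. ✓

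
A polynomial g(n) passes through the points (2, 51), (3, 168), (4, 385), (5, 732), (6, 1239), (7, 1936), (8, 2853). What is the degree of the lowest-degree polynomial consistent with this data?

3

Forward differences of the values at n = 2, 3, 4, 5, 6, 7, 8:
  g  : 51  168  385  732  1239  1936  2853
  Δ  : 117  217  347  507  697  917
  Δ^2: 100  130  160  190  220
  Δ^3: 30  30  30  30
  Δ^4: 0  0  0
  Δ^5: 0  0
  Δ^6: 0
The third differences are constant (30) and nonzero, while all higher differences vanish, so the minimal degree is 3.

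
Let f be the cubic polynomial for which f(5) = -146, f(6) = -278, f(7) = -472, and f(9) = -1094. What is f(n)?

Write f(n) = an^3 + bn^2 + cn + d. Substituting each data point gives a linear system:
  125a + 25b + 5c + d = -146
  216a + 36b + 6c + d = -278
  343a + 49b + 7c + d = -472
  729a + 81b + 9c + d = -1094
Solving the system yields a = -2, b = 5, c = -5, d = 4.
So f(n) = -2n³ + 5n² - 5n + 4.
Check: f(6) = -278. ✓

f(n) = -2n^3 + 5n^2 - 5n + 4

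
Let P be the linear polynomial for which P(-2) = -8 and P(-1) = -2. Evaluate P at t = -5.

Write P(t) = at + b. Substituting each data point gives a linear system:
  -2a + b = -8
  -a + b = -2
Solving the system yields a = 6, b = 4.
So P(t) = 6t + 4.
Then P(-5) = -26.

-26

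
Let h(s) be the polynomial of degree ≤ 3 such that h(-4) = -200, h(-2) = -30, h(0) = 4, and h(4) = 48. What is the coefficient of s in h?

Write h(s) = as^3 + bs^2 + cs + d. Substituting each data point gives a linear system:
  -64a + 16b - 4c + d = -200
  -8a + 4b - 2c + d = -30
  d = 4
  64a + 16b + 4c + d = 48
Solving the system yields a = 2, b = -5, c = -1, d = 4.
So h(s) = 2s^3 - 5s^2 - s + 4.
The coefficient of s is -1.

-1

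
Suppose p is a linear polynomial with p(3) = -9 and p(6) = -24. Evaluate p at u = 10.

Write p(u) = au + b. Substituting each data point gives a linear system:
  3a + b = -9
  6a + b = -24
Solving the system yields a = -5, b = 6.
So p(u) = -5u + 6.
Then p(10) = -44.

-44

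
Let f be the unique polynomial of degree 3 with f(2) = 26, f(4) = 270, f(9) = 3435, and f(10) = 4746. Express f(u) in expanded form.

Write f(u) = au^3 + bu^2 + cu + d. Substituting each data point gives a linear system:
  8a + 4b + 2c + d = 26
  64a + 16b + 4c + d = 270
  729a + 81b + 9c + d = 3435
  1000a + 100b + 10c + d = 4746
Solving the system yields a = 5, b = -2, c = -6, d = 6.
So f(u) = 5u^3 - 2u^2 - 6u + 6.
Check: f(10) = 4746. ✓

f(u) = 5u^3 - 2u^2 - 6u + 6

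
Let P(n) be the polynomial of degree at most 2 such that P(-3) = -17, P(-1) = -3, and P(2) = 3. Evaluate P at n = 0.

1

Write P(n) = an^2 + bn + c. Substituting each data point gives a linear system:
  9a - 3b + c = -17
  a - b + c = -3
  4a + 2b + c = 3
Solving the system yields a = -1, b = 3, c = 1.
So P(n) = -n^2 + 3n + 1.
Then P(0) = 1.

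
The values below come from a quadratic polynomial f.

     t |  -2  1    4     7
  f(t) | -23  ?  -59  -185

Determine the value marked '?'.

The 3 known points determine the degree-2 polynomial uniquely.
Write f(t) = at^2 + bt + c. Substituting each data point gives a linear system:
  4a - 2b + c = -23
  16a + 4b + c = -59
  49a + 7b + c = -185
Solving the system yields a = -4, b = 2, c = -3.
So f(t) = -4t² + 2t - 3.
Then f(1) = -5.

-5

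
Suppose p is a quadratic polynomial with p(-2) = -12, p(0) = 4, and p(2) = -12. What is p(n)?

Using the Lagrange interpolation formula with nodes -2, 0, 2:
  L_0(n) = n(n - 2) / 8
  L_1(n) = (n + 2)(n - 2) / -4
  L_2(n) = (n + 2)n / 8
Then p(n) = -12·L_0(n) + 4·L_1(n) - 12·L_2(n).
Expanding and collecting terms gives p(n) = -4n² + 4.
Check: p(2) = -12. ✓

p(n) = -4n^2 + 4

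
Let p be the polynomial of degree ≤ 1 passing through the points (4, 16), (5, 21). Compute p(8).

Using the Lagrange interpolation formula with nodes 4, 5:
  L_0(t) = (t - 5) / -1
  L_1(t) = (t - 4) / 1
Then p(t) = 16·L_0(t) + 21·L_1(t).
Expanding and collecting terms gives p(t) = 5t - 4.
Evaluating at t = 8: p(8) = 36.

36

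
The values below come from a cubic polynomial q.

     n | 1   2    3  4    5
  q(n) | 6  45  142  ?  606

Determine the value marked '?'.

321

On equispaced nodes a degree-3 polynomial has vanishing fourth forward difference, so
  q(1) - 4·q(2) + 6·q(3) - 4·q(4) + q(5) = 0.
Substituting the known values and solving for q(4):
  -4·q(4) = -1284
  q(4) = 321.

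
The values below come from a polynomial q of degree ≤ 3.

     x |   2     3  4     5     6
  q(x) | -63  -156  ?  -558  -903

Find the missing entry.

The 4 known points determine the degree-3 polynomial uniquely.
Write q(x) = ax^3 + bx^2 + cx + d. Substituting each data point gives a linear system:
  8a + 4b + 2c + d = -63
  27a + 9b + 3c + d = -156
  125a + 25b + 5c + d = -558
  216a + 36b + 6c + d = -903
Solving the system yields a = -3, b = -6, c = -6, d = -3.
So q(x) = -3x^3 - 6x^2 - 6x - 3.
Then q(4) = -315.

-315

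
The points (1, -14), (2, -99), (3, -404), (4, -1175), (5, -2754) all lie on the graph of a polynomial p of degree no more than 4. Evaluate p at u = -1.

0

Forward differences of the values at u = 1, 2, 3, 4, 5:
  p  : -14  -99  -404  -1175  -2754
  Δ  : -85  -305  -771  -1579
  Δ^2: -220  -466  -808
  Δ^3: -246  -342
  Δ^4: -96
The fourth differences are constant, confirming degree 4.
Interpolating (Newton forward form) and evaluating at u = -1 gives p(-1) = 0.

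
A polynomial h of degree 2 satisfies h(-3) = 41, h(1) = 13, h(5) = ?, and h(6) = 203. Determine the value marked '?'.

The 3 known points determine the degree-2 polynomial uniquely.
Write h(n) = an^2 + bn + c. Substituting each data point gives a linear system:
  9a - 3b + c = 41
  a + b + c = 13
  36a + 6b + c = 203
Solving the system yields a = 5, b = 3, c = 5.
So h(n) = 5n^2 + 3n + 5.
Then h(5) = 145.

145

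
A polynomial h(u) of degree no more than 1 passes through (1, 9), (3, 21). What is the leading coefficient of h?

6

Write h(u) = au + b. Substituting each data point gives a linear system:
  a + b = 9
  3a + b = 21
Solving the system yields a = 6, b = 3.
So h(u) = 6u + 3.
The leading coefficient is 6.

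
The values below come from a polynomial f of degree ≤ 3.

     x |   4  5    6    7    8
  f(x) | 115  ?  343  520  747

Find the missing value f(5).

On equispaced nodes a degree-3 polynomial has vanishing fourth forward difference, so
  f(4) - 4·f(5) + 6·f(6) - 4·f(7) + f(8) = 0.
Substituting the known values and solving for f(5):
  -4·f(5) = -840
  f(5) = 210.

210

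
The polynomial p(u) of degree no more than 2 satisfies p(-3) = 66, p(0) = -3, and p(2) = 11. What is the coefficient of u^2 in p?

6

Write p(u) = au^2 + bu + c. Substituting each data point gives a linear system:
  9a - 3b + c = 66
  c = -3
  4a + 2b + c = 11
Solving the system yields a = 6, b = -5, c = -3.
So p(u) = 6u^2 - 5u - 3.
The leading coefficient is 6.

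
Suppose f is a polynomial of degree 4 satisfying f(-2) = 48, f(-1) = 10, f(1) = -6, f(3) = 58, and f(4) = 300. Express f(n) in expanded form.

Write f(n) = an^4 + bn^3 + cn^2 + dn + e. Substituting each data point gives a linear system:
  16a - 8b + 4c - 2d + e = 48
  a - b + c - d + e = 10
  a + b + c + d + e = -6
  81a + 27b + 9c + 3d + e = 58
  256a + 64b + 16c + 4d + e = 300
Solving the system yields a = 2, b = -2, c = -4, d = -6, e = 4.
So f(n) = 2n^4 - 2n^3 - 4n^2 - 6n + 4.
Check: f(4) = 300. ✓

f(n) = 2n^4 - 2n^3 - 4n^2 - 6n + 4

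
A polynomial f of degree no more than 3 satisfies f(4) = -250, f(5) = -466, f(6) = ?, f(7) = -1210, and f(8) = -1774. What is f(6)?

On equispaced nodes a degree-3 polynomial has vanishing fourth forward difference, so
  f(4) - 4·f(5) + 6·f(6) - 4·f(7) + f(8) = 0.
Substituting the known values and solving for f(6):
  6·f(6) = -4680
  f(6) = -780.

-780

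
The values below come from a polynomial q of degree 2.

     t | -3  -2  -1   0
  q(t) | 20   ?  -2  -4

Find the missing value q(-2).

The 3 known points determine the degree-2 polynomial uniquely.
Write q(t) = at^2 + bt + c. Substituting each data point gives a linear system:
  9a - 3b + c = 20
  a - b + c = -2
  c = -4
Solving the system yields a = 3, b = 1, c = -4.
So q(t) = 3t^2 + t - 4.
Then q(-2) = 6.

6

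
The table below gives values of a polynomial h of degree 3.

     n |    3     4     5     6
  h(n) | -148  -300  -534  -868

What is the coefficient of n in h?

Write h(n) = an^3 + bn^2 + cn + d. Substituting each data point gives a linear system:
  27a + 9b + 3c + d = -148
  64a + 16b + 4c + d = -300
  125a + 25b + 5c + d = -534
  216a + 36b + 6c + d = -868
Solving the system yields a = -3, b = -5, c = -6, d = -4.
So h(n) = -3n^3 - 5n^2 - 6n - 4.
The coefficient of n is -6.

-6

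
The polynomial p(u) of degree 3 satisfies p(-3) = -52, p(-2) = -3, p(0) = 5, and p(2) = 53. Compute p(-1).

8

Using the Lagrange interpolation formula with nodes -3, -2, 0, 2:
  L_0(u) = (u + 2)u(u - 2) / -15
  L_1(u) = (u + 3)u(u - 2) / 8
  L_2(u) = (u + 3)(u + 2)(u - 2) / -12
  L_3(u) = (u + 3)(u + 2)u / 40
Then p(u) = -52·L_0(u) - 3·L_1(u) + 5·L_2(u) + 53·L_3(u).
Expanding and collecting terms gives p(u) = 4u^3 + 5u^2 - 2u + 5.
Evaluating at u = -1: p(-1) = 8.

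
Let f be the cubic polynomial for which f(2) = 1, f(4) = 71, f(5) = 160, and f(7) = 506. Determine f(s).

f(s) = 2s^3 - 4s^2 + 3s - 5

Using the Lagrange interpolation formula with nodes 2, 4, 5, 7:
  L_0(s) = (s - 4)(s - 5)(s - 7) / -30
  L_1(s) = (s - 2)(s - 5)(s - 7) / 6
  L_2(s) = (s - 2)(s - 4)(s - 7) / -6
  L_3(s) = (s - 2)(s - 4)(s - 5) / 30
Then f(s) = 1·L_0(s) + 71·L_1(s) + 160·L_2(s) + 506·L_3(s).
Expanding and collecting terms gives f(s) = 2s³ - 4s² + 3s - 5.
Check: f(7) = 506. ✓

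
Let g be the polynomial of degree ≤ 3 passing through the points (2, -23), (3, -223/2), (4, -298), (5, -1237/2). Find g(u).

Write g(u) = au^3 + bu^2 + cu + d. Substituting each data point gives a linear system:
  8a + 4b + 2c + d = -23
  27a + 9b + 3c + d = -223/2
  64a + 16b + 4c + d = -298
  125a + 25b + 5c + d = -1237/2
Solving the system yields a = -6, b = 5, c = 1/2, d = 4.
So g(u) = -6u^3 + 5u^2 + (1/2)u + 4.
Check: g(4) = -298. ✓

g(u) = -6u^3 + 5u^2 + (1/2)u + 4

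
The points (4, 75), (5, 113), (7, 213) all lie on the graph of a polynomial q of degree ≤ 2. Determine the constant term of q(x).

3

Write q(x) = ax^2 + bx + c. Substituting each data point gives a linear system:
  16a + 4b + c = 75
  25a + 5b + c = 113
  49a + 7b + c = 213
Solving the system yields a = 4, b = 2, c = 3.
So q(x) = 4x^2 + 2x + 3.
The constant term is 3.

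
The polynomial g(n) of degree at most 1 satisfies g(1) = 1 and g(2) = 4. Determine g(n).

g(n) = 3n - 2

Write g(n) = an + b. Substituting each data point gives a linear system:
  a + b = 1
  2a + b = 4
Solving the system yields a = 3, b = -2.
So g(n) = 3n - 2.
Check: g(1) = 1. ✓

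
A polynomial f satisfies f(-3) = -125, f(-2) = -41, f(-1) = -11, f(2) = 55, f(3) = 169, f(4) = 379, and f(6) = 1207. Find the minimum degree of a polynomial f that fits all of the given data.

3

Divided differences on the nodes -3, -2, -1, 2, 3, 4, 6:
  order 0: -125  -41  -11  55  169  379  1207
  order 1: 84  30  22  114  210  414
  order 2: -27  -2  23  48  68
  order 3: 5  5  5  5
  order 4: 0  0  0
  order 5: 0  0
  order 6: 0
The order-3 divided differences are all 5 (nonzero) and every higher order vanishes, so the data lies on a polynomial of degree exactly 3.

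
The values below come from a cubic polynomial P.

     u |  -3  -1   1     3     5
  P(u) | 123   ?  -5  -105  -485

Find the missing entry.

7

The 4 known points determine the degree-3 polynomial uniquely.
Write P(u) = au^3 + bu^2 + cu + d. Substituting each data point gives a linear system:
  -27a + 9b - 3c + d = 123
  a + b + c + d = -5
  27a + 9b + 3c + d = -105
  125a + 25b + 5c + d = -485
Solving the system yields a = -4, b = 1, c = -2, d = 0.
So P(u) = -4u^3 + u^2 - 2u.
Then P(-1) = 7.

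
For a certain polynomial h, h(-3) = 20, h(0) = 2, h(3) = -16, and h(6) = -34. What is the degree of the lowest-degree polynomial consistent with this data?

Forward differences of the values at t = -3, 0, 3, 6:
  h  : 20  2  -16  -34
  Δ  : -18  -18  -18
  Δ^2: 0  0
  Δ^3: 0
The first differences are constant (-18) and nonzero, while all higher differences vanish, so the minimal degree is 1.

1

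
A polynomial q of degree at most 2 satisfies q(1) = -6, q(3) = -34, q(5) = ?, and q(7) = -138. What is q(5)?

-78

The 3 known points determine the degree-2 polynomial uniquely.
Write q(u) = au^2 + bu + c. Substituting each data point gives a linear system:
  a + b + c = -6
  9a + 3b + c = -34
  49a + 7b + c = -138
Solving the system yields a = -2, b = -6, c = 2.
So q(u) = -2u^2 - 6u + 2.
Then q(5) = -78.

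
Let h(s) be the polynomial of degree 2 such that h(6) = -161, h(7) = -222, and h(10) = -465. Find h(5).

Write h(s) = as^2 + bs + c. Substituting each data point gives a linear system:
  36a + 6b + c = -161
  49a + 7b + c = -222
  100a + 10b + c = -465
Solving the system yields a = -5, b = 4, c = -5.
So h(s) = -5s^2 + 4s - 5.
Then h(5) = -110.

-110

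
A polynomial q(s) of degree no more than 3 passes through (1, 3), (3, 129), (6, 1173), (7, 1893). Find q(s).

q(s) = 6s^3 - 3s^2 - 3s + 3

Write q(s) = as^3 + bs^2 + cs + d. Substituting each data point gives a linear system:
  a + b + c + d = 3
  27a + 9b + 3c + d = 129
  216a + 36b + 6c + d = 1173
  343a + 49b + 7c + d = 1893
Solving the system yields a = 6, b = -3, c = -3, d = 3.
So q(s) = 6s³ - 3s² - 3s + 3.
Check: q(1) = 3. ✓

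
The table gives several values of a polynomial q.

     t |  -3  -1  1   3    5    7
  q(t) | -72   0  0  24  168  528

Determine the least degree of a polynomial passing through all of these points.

Forward differences of the values at t = -3, -1, 1, 3, 5, 7:
  q  : -72  0  0  24  168  528
  Δ  : 72  0  24  144  360
  Δ^2: -72  24  120  216
  Δ^3: 96  96  96
  Δ^4: 0  0
  Δ^5: 0
The third differences are constant (96) and nonzero, while all higher differences vanish, so the minimal degree is 3.

3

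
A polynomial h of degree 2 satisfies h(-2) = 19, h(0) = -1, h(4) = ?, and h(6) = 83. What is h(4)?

31

The 3 known points determine the degree-2 polynomial uniquely.
Write h(n) = an^2 + bn + c. Substituting each data point gives a linear system:
  4a - 2b + c = 19
  c = -1
  36a + 6b + c = 83
Solving the system yields a = 3, b = -4, c = -1.
So h(n) = 3n^2 - 4n - 1.
Then h(4) = 31.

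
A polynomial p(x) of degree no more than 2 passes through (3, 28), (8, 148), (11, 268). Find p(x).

Write p(x) = ax^2 + bx + c. Substituting each data point gives a linear system:
  9a + 3b + c = 28
  64a + 8b + c = 148
  121a + 11b + c = 268
Solving the system yields a = 2, b = 2, c = 4.
So p(x) = 2x^2 + 2x + 4.
Check: p(8) = 148. ✓

p(x) = 2x^2 + 2x + 4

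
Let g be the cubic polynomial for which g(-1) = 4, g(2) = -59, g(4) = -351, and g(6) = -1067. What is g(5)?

-644

Write g(s) = as^3 + bs^2 + cs + d. Substituting each data point gives a linear system:
  -a + b - c + d = 4
  8a + 4b + 2c + d = -59
  64a + 16b + 4c + d = -351
  216a + 36b + 6c + d = -1067
Solving the system yields a = -4, b = -5, c = -4, d = 1.
So g(s) = -4s^3 - 5s^2 - 4s + 1.
Then g(5) = -644.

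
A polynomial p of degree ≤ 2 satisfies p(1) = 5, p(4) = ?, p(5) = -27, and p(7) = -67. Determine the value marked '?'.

-13

The 3 known points determine the degree-2 polynomial uniquely.
Write p(t) = at^2 + bt + c. Substituting each data point gives a linear system:
  a + b + c = 5
  25a + 5b + c = -27
  49a + 7b + c = -67
Solving the system yields a = -2, b = 4, c = 3.
So p(t) = -2t² + 4t + 3.
Then p(4) = -13.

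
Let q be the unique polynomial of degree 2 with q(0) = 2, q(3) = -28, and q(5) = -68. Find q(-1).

4

Write q(u) = au^2 + bu + c. Substituting each data point gives a linear system:
  c = 2
  9a + 3b + c = -28
  25a + 5b + c = -68
Solving the system yields a = -2, b = -4, c = 2.
So q(u) = -2u^2 - 4u + 2.
Then q(-1) = 4.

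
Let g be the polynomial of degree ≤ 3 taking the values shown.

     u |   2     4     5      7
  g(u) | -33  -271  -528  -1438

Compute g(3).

-114

Write g(u) = au^3 + bu^2 + cu + d. Substituting each data point gives a linear system:
  8a + 4b + 2c + d = -33
  64a + 16b + 4c + d = -271
  125a + 25b + 5c + d = -528
  343a + 49b + 7c + d = -1438
Solving the system yields a = -4, b = -2, c = 5, d = -3.
So g(u) = -4u³ - 2u² + 5u - 3.
Then g(3) = -114.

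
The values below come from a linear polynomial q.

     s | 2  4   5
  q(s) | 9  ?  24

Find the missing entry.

19

The 2 known points determine the degree-1 polynomial uniquely.
Write q(s) = as + b. Substituting each data point gives a linear system:
  2a + b = 9
  5a + b = 24
Solving the system yields a = 5, b = -1.
So q(s) = 5s - 1.
Then q(4) = 19.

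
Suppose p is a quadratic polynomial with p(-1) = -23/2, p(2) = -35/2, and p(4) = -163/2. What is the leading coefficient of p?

-6

Write p(x) = ax^2 + bx + c. Substituting each data point gives a linear system:
  a - b + c = -23/2
  4a + 2b + c = -35/2
  16a + 4b + c = -163/2
Solving the system yields a = -6, b = 4, c = -3/2.
So p(x) = -6x^2 + 4x - 3/2.
The leading coefficient is -6.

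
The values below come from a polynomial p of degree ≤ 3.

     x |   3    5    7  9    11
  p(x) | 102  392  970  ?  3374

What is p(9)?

The 4 known points determine the degree-3 polynomial uniquely.
Write p(x) = ax^3 + bx^2 + cx + d. Substituting each data point gives a linear system:
  27a + 9b + 3c + d = 102
  125a + 25b + 5c + d = 392
  343a + 49b + 7c + d = 970
  1331a + 121b + 11c + d = 3374
Solving the system yields a = 2, b = 6, c = -1, d = -3.
So p(x) = 2x³ + 6x² - x - 3.
Then p(9) = 1932.

1932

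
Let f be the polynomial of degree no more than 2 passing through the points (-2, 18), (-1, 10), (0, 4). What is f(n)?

f(n) = n^2 - 5n + 4

Using the Lagrange interpolation formula with nodes -2, -1, 0:
  L_0(n) = (n + 1)n / 2
  L_1(n) = (n + 2)n / -1
  L_2(n) = (n + 2)(n + 1) / 2
Then f(n) = 18·L_0(n) + 10·L_1(n) + 4·L_2(n).
Expanding and collecting terms gives f(n) = n² - 5n + 4.
Check: f(-2) = 18. ✓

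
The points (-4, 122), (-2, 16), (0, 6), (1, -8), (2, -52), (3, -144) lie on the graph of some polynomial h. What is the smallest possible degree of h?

3

Divided differences on the nodes -4, -2, 0, 1, 2, 3:
  order 0: 122  16  6  -8  -52  -144
  order 1: -53  -5  -14  -44  -92
  order 2: 12  -3  -15  -24
  order 3: -3  -3  -3
  order 4: 0  0
  order 5: 0
The order-3 divided differences are all -3 (nonzero) and every higher order vanishes, so the data lies on a polynomial of degree exactly 3.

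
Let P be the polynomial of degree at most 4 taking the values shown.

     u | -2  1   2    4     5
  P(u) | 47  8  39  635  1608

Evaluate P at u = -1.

Write P(u) = au^4 + bu^3 + cu^2 + du + e. Substituting each data point gives a linear system:
  16a - 8b + 4c - 2d + e = 47
  a + b + c + d + e = 8
  16a + 8b + 4c + 2d + e = 39
  256a + 64b + 16c + 4d + e = 635
  625a + 125b + 25c + 5d + e = 1608
Solving the system yields a = 3, b = -2, c = -2, d = 6, e = 3.
So P(u) = 3u^4 - 2u^3 - 2u^2 + 6u + 3.
Then P(-1) = 0.

0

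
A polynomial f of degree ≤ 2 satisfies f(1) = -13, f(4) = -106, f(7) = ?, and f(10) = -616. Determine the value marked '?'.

The 3 known points determine the degree-2 polynomial uniquely.
Write f(s) = as^2 + bs + c. Substituting each data point gives a linear system:
  a + b + c = -13
  16a + 4b + c = -106
  100a + 10b + c = -616
Solving the system yields a = -6, b = -1, c = -6.
So f(s) = -6s^2 - s - 6.
Then f(7) = -307.

-307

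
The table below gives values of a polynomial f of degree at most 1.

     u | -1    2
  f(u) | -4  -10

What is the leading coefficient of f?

Write f(u) = au + b. Substituting each data point gives a linear system:
  -a + b = -4
  2a + b = -10
Solving the system yields a = -2, b = -6.
So f(u) = -2u - 6.
The leading coefficient is -2.

-2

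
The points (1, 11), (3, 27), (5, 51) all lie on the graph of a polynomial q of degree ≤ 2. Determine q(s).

q(s) = s^2 + 4s + 6

Using the Lagrange interpolation formula with nodes 1, 3, 5:
  L_0(s) = (s - 3)(s - 5) / 8
  L_1(s) = (s - 1)(s - 5) / -4
  L_2(s) = (s - 1)(s - 3) / 8
Then q(s) = 11·L_0(s) + 27·L_1(s) + 51·L_2(s).
Expanding and collecting terms gives q(s) = s^2 + 4s + 6.
Check: q(1) = 11. ✓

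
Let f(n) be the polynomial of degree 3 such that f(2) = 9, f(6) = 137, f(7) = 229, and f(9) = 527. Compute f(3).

Write f(n) = an^3 + bn^2 + cn + d. Substituting each data point gives a linear system:
  8a + 4b + 2c + d = 9
  216a + 36b + 6c + d = 137
  343a + 49b + 7c + d = 229
  729a + 81b + 9c + d = 527
Solving the system yields a = 1, b = -3, c = 4, d = 5.
So f(n) = n^3 - 3n^2 + 4n + 5.
Then f(3) = 17.

17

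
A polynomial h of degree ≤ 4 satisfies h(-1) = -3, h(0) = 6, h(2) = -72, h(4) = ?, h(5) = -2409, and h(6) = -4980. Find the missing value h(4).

-998

The 5 known points determine the degree-4 polynomial uniquely.
Write h(x) = ax^4 + bx^3 + cx^2 + dx + e. Substituting each data point gives a linear system:
  a - b + c - d + e = -3
  e = 6
  16a + 8b + 4c + 2d + e = -72
  625a + 125b + 25c + 5d + e = -2409
  1296a + 216b + 36c + 6d + e = -4980
Solving the system yields a = -4, b = 2, c = -6, d = -3, e = 6.
So h(x) = -4x^4 + 2x^3 - 6x^2 - 3x + 6.
Then h(4) = -998.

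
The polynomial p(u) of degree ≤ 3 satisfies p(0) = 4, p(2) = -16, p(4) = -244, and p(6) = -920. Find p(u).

p(u) = -5u^3 + 4u^2 + 2u + 4

Using the Lagrange interpolation formula with nodes 0, 2, 4, 6:
  L_0(u) = (u - 2)(u - 4)(u - 6) / -48
  L_1(u) = u(u - 4)(u - 6) / 16
  L_2(u) = u(u - 2)(u - 6) / -16
  L_3(u) = u(u - 2)(u - 4) / 48
Then p(u) = 4·L_0(u) - 16·L_1(u) - 244·L_2(u) - 920·L_3(u).
Expanding and collecting terms gives p(u) = -5u^3 + 4u^2 + 2u + 4.
Check: p(6) = -920. ✓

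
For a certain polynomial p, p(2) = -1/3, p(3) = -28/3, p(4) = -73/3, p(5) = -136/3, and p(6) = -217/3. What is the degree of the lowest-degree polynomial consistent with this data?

Forward differences of the values at t = 2, 3, 4, 5, 6:
  p  : -1/3  -28/3  -73/3  -136/3  -217/3
  Δ  : -9  -15  -21  -27
  Δ^2: -6  -6  -6
  Δ^3: 0  0
  Δ^4: 0
The second differences are constant (-6) and nonzero, while all higher differences vanish, so the minimal degree is 2.

2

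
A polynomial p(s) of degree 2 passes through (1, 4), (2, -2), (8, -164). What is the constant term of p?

Write p(s) = as^2 + bs + c. Substituting each data point gives a linear system:
  a + b + c = 4
  4a + 2b + c = -2
  64a + 8b + c = -164
Solving the system yields a = -3, b = 3, c = 4.
So p(s) = -3s^2 + 3s + 4.
The constant term is 4.

4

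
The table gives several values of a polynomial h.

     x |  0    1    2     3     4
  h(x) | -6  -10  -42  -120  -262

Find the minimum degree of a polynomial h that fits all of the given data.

Forward differences of the values at x = 0, 1, 2, 3, 4:
  h  : -6  -10  -42  -120  -262
  Δ  : -4  -32  -78  -142
  Δ^2: -28  -46  -64
  Δ^3: -18  -18
  Δ^4: 0
The third differences are constant (-18) and nonzero, while all higher differences vanish, so the minimal degree is 3.

3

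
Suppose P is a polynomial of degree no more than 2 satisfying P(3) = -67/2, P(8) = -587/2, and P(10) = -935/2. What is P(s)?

Write P(s) = as^2 + bs + c. Substituting each data point gives a linear system:
  9a + 3b + c = -67/2
  64a + 8b + c = -587/2
  100a + 10b + c = -935/2
Solving the system yields a = -5, b = 3, c = 5/2.
So P(s) = -5s^2 + 3s + 5/2.
Check: P(3) = -67/2. ✓

P(s) = -5s^2 + 3s + 5/2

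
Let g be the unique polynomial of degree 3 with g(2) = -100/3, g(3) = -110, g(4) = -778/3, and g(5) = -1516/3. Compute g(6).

-872

Write g(n) = an^3 + bn^2 + cn + d. Substituting each data point gives a linear system:
  8a + 4b + 2c + d = -100/3
  27a + 9b + 3c + d = -110
  64a + 16b + 4c + d = -778/3
  125a + 25b + 5c + d = -1516/3
Solving the system yields a = -4, b = -1/3, c = 1, d = -2.
So g(n) = -4n³ - (1/3)n² + n - 2.
Then g(6) = -872.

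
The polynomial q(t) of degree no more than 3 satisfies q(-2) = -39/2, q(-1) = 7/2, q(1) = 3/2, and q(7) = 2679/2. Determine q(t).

q(t) = 4t^3 - 5t + 5/2

Using the Lagrange interpolation formula with nodes -2, -1, 1, 7:
  L_0(t) = (t + 1)(t - 1)(t - 7) / -27
  L_1(t) = (t + 2)(t - 1)(t - 7) / 16
  L_2(t) = (t + 2)(t + 1)(t - 7) / -36
  L_3(t) = (t + 2)(t + 1)(t - 1) / 432
Then q(t) = -39/2·L_0(t) + 7/2·L_1(t) + 3/2·L_2(t) + 2679/2·L_3(t).
Expanding and collecting terms gives q(t) = 4t^3 - 5t + 5/2.
Check: q(-1) = 7/2. ✓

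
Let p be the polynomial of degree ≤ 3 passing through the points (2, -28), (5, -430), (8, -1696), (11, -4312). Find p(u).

Using the Lagrange interpolation formula with nodes 2, 5, 8, 11:
  L_0(u) = (u - 5)(u - 8)(u - 11) / -162
  L_1(u) = (u - 2)(u - 8)(u - 11) / 54
  L_2(u) = (u - 2)(u - 5)(u - 11) / -54
  L_3(u) = (u - 2)(u - 5)(u - 8) / 162
Then p(u) = -28·L_0(u) - 430·L_1(u) - 1696·L_2(u) - 4312·L_3(u).
Expanding and collecting terms gives p(u) = -3u³ - 3u² + 4u.
Check: p(11) = -4312. ✓

p(u) = -3u^3 - 3u^2 + 4u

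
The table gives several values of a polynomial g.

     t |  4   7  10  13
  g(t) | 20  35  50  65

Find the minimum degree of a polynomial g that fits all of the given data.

Forward differences of the values at t = 4, 7, 10, 13:
  g  : 20  35  50  65
  Δ  : 15  15  15
  Δ^2: 0  0
  Δ^3: 0
The first differences are constant (15) and nonzero, while all higher differences vanish, so the minimal degree is 1.

1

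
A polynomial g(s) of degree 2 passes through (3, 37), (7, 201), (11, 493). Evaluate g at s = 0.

Using the Lagrange interpolation formula with nodes 3, 7, 11:
  L_0(s) = (s - 7)(s - 11) / 32
  L_1(s) = (s - 3)(s - 11) / -16
  L_2(s) = (s - 3)(s - 7) / 32
Then g(s) = 37·L_0(s) + 201·L_1(s) + 493·L_2(s).
Expanding and collecting terms gives g(s) = 4s² + s - 2.
Evaluating at s = 0: g(0) = -2.

-2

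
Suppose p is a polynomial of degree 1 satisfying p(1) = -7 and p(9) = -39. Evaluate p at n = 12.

Using the Lagrange interpolation formula with nodes 1, 9:
  L_0(n) = (n - 9) / -8
  L_1(n) = (n - 1) / 8
Then p(n) = -7·L_0(n) - 39·L_1(n).
Expanding and collecting terms gives p(n) = -4n - 3.
Evaluating at n = 12: p(12) = -51.

-51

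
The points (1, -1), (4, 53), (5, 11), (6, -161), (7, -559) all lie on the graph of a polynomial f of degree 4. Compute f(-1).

-7

Write f(t) = at^4 + bt^3 + ct^2 + dt + e. Substituting each data point gives a linear system:
  a + b + c + d + e = -1
  256a + 64b + 16c + 4d + e = 53
  625a + 125b + 25c + 5d + e = 11
  1296a + 216b + 36c + 6d + e = -161
  2401a + 343b + 49c + 7d + e = -559
Solving the system yields a = -1, b = 6, c = -4, d = -3, e = 1.
So f(t) = -t^4 + 6t^3 - 4t^2 - 3t + 1.
Then f(-1) = -7.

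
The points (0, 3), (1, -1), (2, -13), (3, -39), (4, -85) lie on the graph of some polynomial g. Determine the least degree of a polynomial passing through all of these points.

3

Forward differences of the values at t = 0, 1, 2, 3, 4:
  g  : 3  -1  -13  -39  -85
  Δ  : -4  -12  -26  -46
  Δ^2: -8  -14  -20
  Δ^3: -6  -6
  Δ^4: 0
The third differences are constant (-6) and nonzero, while all higher differences vanish, so the minimal degree is 3.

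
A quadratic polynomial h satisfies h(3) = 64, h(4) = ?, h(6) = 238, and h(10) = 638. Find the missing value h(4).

The 3 known points determine the degree-2 polynomial uniquely.
Write h(n) = an^2 + bn + c. Substituting each data point gives a linear system:
  9a + 3b + c = 64
  36a + 6b + c = 238
  100a + 10b + c = 638
Solving the system yields a = 6, b = 4, c = -2.
So h(n) = 6n^2 + 4n - 2.
Then h(4) = 110.

110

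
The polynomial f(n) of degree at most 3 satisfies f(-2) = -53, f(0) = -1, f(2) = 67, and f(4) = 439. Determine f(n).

f(n) = 6n^3 + 2n^2 + 6n - 1

Using the Lagrange interpolation formula with nodes -2, 0, 2, 4:
  L_0(n) = n(n - 2)(n - 4) / -48
  L_1(n) = (n + 2)(n - 2)(n - 4) / 16
  L_2(n) = (n + 2)n(n - 4) / -16
  L_3(n) = (n + 2)n(n - 2) / 48
Then f(n) = -53·L_0(n) - 1·L_1(n) + 67·L_2(n) + 439·L_3(n).
Expanding and collecting terms gives f(n) = 6n^3 + 2n^2 + 6n - 1.
Check: f(2) = 67. ✓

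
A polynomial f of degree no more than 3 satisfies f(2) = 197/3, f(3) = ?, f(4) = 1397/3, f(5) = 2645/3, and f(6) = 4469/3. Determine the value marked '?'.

617/3

The 4 known points determine the degree-3 polynomial uniquely.
Write f(x) = ax^3 + bx^2 + cx + d. Substituting each data point gives a linear system:
  8a + 4b + 2c + d = 197/3
  64a + 16b + 4c + d = 1397/3
  125a + 25b + 5c + d = 2645/3
  216a + 36b + 6c + d = 4469/3
Solving the system yields a = 6, b = 6, c = -4, d = 5/3.
So f(x) = 6x^3 + 6x^2 - 4x + 5/3.
Then f(3) = 617/3.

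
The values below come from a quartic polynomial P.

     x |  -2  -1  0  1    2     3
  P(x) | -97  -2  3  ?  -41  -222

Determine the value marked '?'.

On equispaced nodes a degree-4 polynomial has vanishing fifth forward difference, so
  - P(-2) + 5·P(-1) - 10·P(0) + 10·P(1) - 5·P(2) + P(3) = 0.
Substituting the known values and solving for P(1):
  10·P(1) = -40
  P(1) = -4.

-4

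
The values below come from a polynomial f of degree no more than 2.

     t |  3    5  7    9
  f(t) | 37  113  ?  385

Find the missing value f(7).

229

On equispaced nodes a degree-2 polynomial has vanishing third forward difference, so
  - f(3) + 3·f(5) - 3·f(7) + f(9) = 0.
Substituting the known values and solving for f(7):
  -3·f(7) = -687
  f(7) = 229.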